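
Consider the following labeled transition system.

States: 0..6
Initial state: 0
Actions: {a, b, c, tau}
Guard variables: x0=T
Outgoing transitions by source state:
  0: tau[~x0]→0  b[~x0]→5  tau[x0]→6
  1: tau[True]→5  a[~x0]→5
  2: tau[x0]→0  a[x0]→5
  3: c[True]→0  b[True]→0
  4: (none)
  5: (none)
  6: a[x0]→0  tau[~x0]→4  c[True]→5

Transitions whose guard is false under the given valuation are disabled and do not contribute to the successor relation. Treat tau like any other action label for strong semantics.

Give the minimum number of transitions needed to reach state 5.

Layered search for 5:
  depth 0: {0}
  depth 1: {6}
  depth 2: {5}
5 enters at depth 2; path tau·c

Answer: 2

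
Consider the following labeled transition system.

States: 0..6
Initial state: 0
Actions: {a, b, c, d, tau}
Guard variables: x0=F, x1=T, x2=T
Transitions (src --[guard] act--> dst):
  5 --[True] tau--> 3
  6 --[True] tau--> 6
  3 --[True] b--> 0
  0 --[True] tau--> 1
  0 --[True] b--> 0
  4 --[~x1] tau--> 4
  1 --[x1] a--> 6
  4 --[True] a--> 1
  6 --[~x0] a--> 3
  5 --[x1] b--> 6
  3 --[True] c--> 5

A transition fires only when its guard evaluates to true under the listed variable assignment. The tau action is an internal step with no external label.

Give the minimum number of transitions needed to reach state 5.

BFS to 5:
  depth 0: {0}
  depth 1: {1}
  depth 2: {6}
  depth 3: {3}
  depth 4: {5}
5 enters at depth 4; path tau·a·a·c

Answer: 4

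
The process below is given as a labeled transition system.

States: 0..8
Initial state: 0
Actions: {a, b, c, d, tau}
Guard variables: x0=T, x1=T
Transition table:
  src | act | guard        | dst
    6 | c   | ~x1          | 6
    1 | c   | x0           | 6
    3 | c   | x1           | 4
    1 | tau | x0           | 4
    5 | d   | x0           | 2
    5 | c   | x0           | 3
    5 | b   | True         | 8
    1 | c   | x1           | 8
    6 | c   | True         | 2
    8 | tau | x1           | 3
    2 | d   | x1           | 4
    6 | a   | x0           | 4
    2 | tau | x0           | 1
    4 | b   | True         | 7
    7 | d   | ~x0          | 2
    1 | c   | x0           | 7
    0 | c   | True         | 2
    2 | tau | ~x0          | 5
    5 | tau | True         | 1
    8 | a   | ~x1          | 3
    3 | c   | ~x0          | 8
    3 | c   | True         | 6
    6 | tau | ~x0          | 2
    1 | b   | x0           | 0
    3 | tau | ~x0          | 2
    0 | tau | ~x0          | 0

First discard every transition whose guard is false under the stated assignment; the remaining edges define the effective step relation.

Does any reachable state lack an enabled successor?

Answer: DEADLOCK at state 7

Analysis:
R = {0,1,2,3,4,6,7,8}
  0: c→2  [deg 1]
  1: b→0  c→6  c→7  c→8  tau→4  [deg 5]
  2: d→4  tau→1  [deg 2]
  3: c→4  c→6  [deg 2]
  4: b→7  [deg 1]
  6: a→4  c→2  [deg 2]
  7: ∅  [deadlock]
  8: tau→3  [deg 1]
witness 7: c·d·b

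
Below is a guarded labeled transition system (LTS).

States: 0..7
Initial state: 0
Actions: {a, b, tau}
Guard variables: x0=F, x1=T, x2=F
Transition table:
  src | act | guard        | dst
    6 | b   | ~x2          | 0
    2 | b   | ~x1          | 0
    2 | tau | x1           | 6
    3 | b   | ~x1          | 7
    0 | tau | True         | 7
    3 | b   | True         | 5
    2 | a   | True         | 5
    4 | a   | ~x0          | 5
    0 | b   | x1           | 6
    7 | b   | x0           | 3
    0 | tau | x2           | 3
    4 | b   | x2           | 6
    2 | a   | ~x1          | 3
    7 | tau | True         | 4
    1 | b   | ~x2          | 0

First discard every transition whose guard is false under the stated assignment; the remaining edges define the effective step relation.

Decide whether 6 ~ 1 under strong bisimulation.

Answer: BISIMILAR

Trace:
Refine partition for ~:
  round 0: {{0,1,2,3,4,5,6,7}}
  round 1: {{0},{1,3,6},{2},{4},{5},{7}}
  round 2: {{0},{1,6},{2},{3},{4},{5},{7}}
stable after 3 split(s): 7 block(s)
class of 6: {1,6}; class of 1: {1,6}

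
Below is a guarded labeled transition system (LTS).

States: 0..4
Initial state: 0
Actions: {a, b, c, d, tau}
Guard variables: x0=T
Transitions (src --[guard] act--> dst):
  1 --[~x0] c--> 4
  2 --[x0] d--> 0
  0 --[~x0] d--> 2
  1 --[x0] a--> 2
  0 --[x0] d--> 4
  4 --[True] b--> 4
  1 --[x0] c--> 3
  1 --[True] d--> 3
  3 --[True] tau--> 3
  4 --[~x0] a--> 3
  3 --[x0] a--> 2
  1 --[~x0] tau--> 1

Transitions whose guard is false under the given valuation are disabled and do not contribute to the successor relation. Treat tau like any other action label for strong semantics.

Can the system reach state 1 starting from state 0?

After dropping false guards: 8 live edges.
Layer 0: {0}
Layer 1: {4}  cumulative {0,4}
R = {0,4}

Answer: UNREACHABLE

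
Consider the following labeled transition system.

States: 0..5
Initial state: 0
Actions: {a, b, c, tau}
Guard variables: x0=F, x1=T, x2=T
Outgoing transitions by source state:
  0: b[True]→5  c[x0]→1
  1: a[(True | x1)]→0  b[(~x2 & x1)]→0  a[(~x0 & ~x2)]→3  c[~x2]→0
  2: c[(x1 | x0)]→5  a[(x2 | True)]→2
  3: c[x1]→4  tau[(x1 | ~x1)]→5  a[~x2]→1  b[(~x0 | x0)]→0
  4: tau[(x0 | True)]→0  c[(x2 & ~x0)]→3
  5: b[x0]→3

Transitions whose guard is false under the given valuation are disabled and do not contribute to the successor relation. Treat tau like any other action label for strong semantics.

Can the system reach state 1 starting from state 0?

After dropping false guards: 9 live edges.
depth 0: {0}
depth 1: {5}  total {0,5}
R = {0,5}

Answer: UNREACHABLE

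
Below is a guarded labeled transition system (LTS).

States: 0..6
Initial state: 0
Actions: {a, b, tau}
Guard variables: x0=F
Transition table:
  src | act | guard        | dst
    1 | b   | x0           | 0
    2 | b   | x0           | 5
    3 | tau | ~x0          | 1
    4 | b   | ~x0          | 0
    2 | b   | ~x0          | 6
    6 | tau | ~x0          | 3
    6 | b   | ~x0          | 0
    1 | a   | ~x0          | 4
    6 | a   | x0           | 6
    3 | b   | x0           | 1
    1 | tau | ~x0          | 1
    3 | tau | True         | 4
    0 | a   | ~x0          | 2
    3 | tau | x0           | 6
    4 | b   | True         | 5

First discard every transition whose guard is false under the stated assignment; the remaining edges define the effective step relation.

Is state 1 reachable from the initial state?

Answer: REACHABLE

Trace:
10 transition(s) survive guard evaluation.
Layer 0: {0}
Layer 1: {2}  total {0,2}
Layer 2: {6}  total {0,2,6}
Layer 3: {3}  total {0,2,3,6}
Layer 4: {1,4}  total {0,1,2,3,4,6}
Layer 5: {5}  total {0,1,2,3,4,5,6}
Reach set: {0,1,2,3,4,5,6}
witness 1: a·b·tau·tau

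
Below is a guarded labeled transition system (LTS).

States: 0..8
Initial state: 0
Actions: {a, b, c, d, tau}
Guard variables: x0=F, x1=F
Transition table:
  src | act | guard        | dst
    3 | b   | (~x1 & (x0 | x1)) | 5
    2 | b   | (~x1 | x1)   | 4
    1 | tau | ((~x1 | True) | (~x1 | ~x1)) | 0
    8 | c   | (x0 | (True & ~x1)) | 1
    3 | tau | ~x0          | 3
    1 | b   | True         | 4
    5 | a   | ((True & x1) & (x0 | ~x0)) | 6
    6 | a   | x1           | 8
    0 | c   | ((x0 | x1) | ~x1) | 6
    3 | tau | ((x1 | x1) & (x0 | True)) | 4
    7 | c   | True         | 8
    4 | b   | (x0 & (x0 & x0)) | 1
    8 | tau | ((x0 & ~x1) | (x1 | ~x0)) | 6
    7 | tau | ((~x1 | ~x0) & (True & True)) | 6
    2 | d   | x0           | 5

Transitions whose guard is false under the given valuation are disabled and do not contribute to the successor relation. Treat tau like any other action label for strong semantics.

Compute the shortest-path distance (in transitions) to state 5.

Breadth-first toward 5:
  depth 0: {0}
  depth 1: {6}
5 never appears.

Answer: UNREACHABLE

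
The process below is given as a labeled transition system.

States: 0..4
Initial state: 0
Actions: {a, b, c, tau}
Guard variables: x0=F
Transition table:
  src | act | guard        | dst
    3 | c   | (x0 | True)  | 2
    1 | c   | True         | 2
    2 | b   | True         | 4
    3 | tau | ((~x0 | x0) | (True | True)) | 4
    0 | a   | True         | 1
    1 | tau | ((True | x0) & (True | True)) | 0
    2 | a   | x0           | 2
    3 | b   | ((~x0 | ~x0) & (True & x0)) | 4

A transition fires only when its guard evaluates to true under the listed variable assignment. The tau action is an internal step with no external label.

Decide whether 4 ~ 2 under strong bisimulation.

Compute ~ classes (split until stable):
  round 0: {{0,1,2,3,4}}
  round 1: {{0},{1,3},{2},{4}}
  round 2: {{0},{1},{2},{3},{4}}
stable after 3 split(s): 5 block(s)
[4]={4}  [2]={2}

Answer: NOT BISIMILAR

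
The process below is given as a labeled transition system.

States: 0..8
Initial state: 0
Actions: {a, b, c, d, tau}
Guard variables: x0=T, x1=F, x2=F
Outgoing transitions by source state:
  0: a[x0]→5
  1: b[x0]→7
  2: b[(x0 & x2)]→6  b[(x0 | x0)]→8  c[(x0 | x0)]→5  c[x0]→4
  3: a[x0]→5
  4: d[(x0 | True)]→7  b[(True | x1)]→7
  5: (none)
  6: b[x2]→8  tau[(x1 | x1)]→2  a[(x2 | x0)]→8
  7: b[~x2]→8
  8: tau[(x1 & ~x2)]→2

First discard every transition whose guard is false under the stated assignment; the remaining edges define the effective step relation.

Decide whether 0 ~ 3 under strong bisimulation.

Answer: BISIMILAR

Analysis:
Refine partition for ~:
  π0 = {{0,1,2,3,4,5,6,7,8}}
  π1 = {{0,3,6},{1,7},{2},{4},{5,8}}
  π2 = {{0,3,6},{1},{2},{4},{5,8},{7}}
stable after 3 split(s): 6 block(s)
0∈{0,3,6}, 3∈{0,3,6}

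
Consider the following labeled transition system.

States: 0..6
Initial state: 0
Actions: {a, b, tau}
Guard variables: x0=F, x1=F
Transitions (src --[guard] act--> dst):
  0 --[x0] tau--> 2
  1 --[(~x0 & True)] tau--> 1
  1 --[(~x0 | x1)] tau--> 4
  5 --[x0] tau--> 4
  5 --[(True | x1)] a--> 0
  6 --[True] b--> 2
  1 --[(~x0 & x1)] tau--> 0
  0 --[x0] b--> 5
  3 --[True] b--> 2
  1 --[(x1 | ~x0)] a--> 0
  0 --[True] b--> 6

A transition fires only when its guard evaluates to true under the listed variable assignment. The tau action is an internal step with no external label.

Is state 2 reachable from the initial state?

Answer: REACHABLE

Working:
Guard filter leaves 7 enabled edge(s).
Layer 0: {0}
Layer 1: {6}  total {0,6}
Layer 2: {2}  total {0,2,6}
Reachable = {0,2,6}
witness 2: b·b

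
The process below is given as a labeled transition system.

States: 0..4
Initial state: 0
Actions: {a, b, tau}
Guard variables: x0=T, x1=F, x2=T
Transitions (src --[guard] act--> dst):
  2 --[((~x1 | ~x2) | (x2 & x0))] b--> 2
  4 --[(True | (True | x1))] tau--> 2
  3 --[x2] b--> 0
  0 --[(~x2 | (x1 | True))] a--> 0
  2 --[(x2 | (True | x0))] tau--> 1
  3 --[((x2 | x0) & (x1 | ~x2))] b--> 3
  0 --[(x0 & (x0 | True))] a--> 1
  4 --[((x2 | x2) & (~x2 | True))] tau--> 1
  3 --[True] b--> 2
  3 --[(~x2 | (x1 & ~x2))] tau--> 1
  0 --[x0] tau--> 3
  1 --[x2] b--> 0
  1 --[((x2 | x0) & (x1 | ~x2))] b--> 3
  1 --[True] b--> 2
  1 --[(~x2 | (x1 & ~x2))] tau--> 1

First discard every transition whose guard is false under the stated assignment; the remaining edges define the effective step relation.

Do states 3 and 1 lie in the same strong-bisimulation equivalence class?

Refine partition for ~:
  π0 = {{0,1,2,3,4}}
  π1 = {{0},{1,3},{2},{4}}
4 equivalence class(es) (converged in 2)
3∈{1,3}, 1∈{1,3}

Answer: BISIMILAR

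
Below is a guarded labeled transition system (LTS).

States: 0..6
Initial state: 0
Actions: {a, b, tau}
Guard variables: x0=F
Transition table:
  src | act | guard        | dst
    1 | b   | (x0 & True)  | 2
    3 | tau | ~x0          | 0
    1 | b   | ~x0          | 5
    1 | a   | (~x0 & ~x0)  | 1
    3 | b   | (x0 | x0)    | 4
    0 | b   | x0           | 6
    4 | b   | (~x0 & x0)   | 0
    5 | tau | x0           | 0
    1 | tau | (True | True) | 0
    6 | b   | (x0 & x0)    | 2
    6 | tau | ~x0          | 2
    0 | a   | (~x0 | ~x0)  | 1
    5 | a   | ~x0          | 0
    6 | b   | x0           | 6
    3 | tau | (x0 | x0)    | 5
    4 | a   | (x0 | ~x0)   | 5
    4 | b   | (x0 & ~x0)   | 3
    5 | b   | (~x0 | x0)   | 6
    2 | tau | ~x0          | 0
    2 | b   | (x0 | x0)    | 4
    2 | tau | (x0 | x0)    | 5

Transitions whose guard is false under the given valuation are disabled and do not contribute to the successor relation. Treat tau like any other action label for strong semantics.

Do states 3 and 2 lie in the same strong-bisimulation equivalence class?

Answer: BISIMILAR

Working:
Bisimulation quotient by refinement:
  P[0] = {{0,1,2,3,4,5,6}}
  P[1] = {{0,4},{1},{2,3,6},{5}}
  P[2] = {{0},{1},{2,3},{4},{5},{6}}
6 equivalence class(es) (converged in 3)
class of 3: {2,3}; class of 2: {2,3}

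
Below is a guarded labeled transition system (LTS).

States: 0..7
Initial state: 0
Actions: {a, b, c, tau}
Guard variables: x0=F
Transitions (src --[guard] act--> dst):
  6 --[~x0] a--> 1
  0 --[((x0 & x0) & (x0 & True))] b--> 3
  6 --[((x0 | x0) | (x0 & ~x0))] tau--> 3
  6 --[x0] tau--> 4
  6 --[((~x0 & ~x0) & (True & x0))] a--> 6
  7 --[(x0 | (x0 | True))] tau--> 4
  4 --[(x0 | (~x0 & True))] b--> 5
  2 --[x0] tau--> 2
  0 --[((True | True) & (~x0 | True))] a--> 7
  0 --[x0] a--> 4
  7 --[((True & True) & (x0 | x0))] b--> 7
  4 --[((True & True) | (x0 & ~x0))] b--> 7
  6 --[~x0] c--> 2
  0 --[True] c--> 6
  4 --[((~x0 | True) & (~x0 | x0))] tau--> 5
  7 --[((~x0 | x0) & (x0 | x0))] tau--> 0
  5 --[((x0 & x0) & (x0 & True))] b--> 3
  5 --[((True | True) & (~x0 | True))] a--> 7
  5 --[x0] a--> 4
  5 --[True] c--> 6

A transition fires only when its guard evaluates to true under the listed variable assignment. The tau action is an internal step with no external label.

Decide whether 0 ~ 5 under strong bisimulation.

Bisimulation quotient by refinement:
  P[0] = {{0,1,2,3,4,5,6,7}}
  P[1] = {{0,5,6},{1,2,3},{4},{7}}
  P[2] = {{0,5},{1,2,3},{4},{6},{7}}
stable after 3 split(s): 5 block(s)
[0]={0,5}  [5]={0,5}

Answer: BISIMILAR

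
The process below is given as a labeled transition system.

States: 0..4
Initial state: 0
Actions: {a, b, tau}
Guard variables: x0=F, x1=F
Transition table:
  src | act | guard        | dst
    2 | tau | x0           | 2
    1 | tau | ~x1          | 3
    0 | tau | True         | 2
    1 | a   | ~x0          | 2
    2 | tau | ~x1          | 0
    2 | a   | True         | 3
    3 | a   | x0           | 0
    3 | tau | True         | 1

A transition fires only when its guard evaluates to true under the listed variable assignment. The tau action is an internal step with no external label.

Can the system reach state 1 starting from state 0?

Answer: REACHABLE

Trace:
After dropping false guards: 6 live edges.
Layer 0: {0}
Layer 1: {2}  total {0,2}
Layer 2: {3}  total {0,2,3}
Layer 3: {1}  total {0,1,2,3}
R = {0,1,2,3}
trace reaching 1: tau·a·tau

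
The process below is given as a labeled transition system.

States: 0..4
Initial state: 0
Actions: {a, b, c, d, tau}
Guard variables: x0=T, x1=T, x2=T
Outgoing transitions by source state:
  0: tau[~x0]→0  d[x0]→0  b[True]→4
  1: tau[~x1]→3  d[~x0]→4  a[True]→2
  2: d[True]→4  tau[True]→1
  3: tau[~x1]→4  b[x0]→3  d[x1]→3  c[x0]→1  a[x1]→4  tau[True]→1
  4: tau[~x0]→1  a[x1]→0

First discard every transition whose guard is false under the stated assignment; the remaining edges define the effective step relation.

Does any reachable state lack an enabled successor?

Answer: DEADLOCK-FREE

Analysis:
Reachable = {0,4}
  0: b→4  d→0  [deg 2]
  4: a→0  [deg 1]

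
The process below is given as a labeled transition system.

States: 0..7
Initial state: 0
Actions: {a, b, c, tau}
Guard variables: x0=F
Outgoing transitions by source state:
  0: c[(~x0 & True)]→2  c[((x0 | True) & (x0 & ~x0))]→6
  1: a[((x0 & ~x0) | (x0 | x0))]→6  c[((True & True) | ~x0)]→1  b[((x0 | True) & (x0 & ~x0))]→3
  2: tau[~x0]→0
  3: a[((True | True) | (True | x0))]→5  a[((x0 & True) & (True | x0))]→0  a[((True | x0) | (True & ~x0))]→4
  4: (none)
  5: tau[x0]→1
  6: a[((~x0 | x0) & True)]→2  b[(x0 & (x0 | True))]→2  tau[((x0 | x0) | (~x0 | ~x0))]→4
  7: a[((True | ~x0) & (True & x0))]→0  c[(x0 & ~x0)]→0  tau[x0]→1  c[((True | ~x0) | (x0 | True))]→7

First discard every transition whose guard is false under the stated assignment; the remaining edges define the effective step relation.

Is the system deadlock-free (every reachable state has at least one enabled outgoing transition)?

Answer: DEADLOCK-FREE

Working:
Reachable = {0,2}
  0: c→2  [1 out]
  2: tau→0  [1 out]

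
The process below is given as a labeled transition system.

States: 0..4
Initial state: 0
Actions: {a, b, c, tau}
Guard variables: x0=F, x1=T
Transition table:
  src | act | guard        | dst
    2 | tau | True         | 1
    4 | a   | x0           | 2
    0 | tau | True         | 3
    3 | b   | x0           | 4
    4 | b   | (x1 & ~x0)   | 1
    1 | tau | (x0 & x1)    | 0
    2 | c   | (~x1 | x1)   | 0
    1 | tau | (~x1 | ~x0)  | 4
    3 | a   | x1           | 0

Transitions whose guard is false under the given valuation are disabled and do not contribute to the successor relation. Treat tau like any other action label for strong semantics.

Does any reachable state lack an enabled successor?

Reachable = {0,3}
  0: tau→3  [deg 1]
  3: a→0  [deg 1]

Answer: DEADLOCK-FREE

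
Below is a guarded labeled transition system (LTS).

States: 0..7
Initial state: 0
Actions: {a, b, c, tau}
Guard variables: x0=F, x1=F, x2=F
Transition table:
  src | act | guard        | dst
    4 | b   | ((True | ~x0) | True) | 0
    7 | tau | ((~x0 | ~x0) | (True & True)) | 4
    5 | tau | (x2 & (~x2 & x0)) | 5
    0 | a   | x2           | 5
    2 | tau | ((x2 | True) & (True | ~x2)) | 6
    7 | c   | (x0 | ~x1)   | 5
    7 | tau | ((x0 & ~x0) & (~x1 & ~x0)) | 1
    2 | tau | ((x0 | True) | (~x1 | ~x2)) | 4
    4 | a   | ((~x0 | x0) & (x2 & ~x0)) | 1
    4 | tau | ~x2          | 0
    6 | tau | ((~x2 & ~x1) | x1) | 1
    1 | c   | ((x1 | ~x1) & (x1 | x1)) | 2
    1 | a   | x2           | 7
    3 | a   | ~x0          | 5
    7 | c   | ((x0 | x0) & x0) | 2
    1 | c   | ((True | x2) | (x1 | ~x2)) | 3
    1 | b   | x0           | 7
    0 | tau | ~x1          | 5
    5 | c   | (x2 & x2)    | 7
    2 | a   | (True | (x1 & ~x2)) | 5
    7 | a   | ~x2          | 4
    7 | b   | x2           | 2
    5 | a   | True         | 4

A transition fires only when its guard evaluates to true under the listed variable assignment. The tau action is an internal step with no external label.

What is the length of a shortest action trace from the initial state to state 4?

Breadth-first toward 4:
  L0 = {0}
  L1 = {5}
  L2 = {4}
depth(4)=2, e.g. tau·a

Answer: 2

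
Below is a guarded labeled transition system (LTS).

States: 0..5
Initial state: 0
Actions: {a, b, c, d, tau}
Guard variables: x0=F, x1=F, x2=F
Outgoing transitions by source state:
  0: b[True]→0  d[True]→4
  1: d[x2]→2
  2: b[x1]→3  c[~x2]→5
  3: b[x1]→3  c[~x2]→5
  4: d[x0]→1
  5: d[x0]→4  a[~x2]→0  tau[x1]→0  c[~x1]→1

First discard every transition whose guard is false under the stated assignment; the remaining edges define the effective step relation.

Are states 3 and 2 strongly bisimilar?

Answer: BISIMILAR

Working:
Refine partition for ~:
  P[0] = {{0,1,2,3,4,5}}
  P[1] = {{0},{1,4},{2,3},{5}}
4 equivalence class(es) (converged in 2)
class of 3: {2,3}; class of 2: {2,3}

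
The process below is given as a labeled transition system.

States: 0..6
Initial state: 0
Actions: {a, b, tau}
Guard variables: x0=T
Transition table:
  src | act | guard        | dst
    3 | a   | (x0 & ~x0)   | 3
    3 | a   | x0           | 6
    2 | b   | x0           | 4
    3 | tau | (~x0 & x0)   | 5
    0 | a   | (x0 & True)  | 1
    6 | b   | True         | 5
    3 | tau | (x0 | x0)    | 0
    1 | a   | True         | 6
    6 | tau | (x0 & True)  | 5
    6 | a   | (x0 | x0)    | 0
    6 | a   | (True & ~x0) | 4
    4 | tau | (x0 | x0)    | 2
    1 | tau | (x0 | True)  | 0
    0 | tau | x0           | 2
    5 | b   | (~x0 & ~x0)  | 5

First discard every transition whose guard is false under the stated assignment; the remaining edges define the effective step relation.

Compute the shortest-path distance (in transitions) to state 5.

Answer: 3

Analysis:
BFS to 5:
  Layer 0: {0}
  Layer 1: {1,2}
  Layer 2: {4,6}
  Layer 3: {5}
depth(5)=3, e.g. a·a·b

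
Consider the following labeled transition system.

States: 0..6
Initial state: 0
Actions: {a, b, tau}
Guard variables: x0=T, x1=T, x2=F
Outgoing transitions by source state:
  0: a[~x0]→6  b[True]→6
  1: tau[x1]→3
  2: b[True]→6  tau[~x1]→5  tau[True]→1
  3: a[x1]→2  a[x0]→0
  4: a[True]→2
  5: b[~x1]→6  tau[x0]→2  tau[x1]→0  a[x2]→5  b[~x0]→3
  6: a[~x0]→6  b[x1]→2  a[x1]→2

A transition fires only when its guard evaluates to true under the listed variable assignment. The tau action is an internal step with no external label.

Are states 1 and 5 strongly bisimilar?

Refine partition for ~:
  round 0: {{0,1,2,3,4,5,6}}
  round 1: {{0},{1,5},{2},{3,4},{6}}
  round 2: {{0},{1},{2},{3},{4},{5},{6}}
stable after 3 split(s): 7 block(s)
1∈{1}, 5∈{5}

Answer: NOT BISIMILAR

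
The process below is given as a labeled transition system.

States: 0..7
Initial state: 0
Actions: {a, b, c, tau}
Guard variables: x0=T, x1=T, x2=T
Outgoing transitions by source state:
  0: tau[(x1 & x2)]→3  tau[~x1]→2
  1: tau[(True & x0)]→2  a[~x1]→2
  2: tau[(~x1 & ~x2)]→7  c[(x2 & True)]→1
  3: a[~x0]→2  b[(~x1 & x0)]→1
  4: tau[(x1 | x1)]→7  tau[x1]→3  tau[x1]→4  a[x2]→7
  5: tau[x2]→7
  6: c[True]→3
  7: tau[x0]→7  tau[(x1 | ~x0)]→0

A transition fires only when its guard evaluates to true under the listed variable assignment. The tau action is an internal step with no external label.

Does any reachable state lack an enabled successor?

Answer: DEADLOCK at state 3

Working:
Reachable = {0,3}
  0: tau→3  [1 exit(s)]
  3: ∅  [deadlock]
witness 3: tau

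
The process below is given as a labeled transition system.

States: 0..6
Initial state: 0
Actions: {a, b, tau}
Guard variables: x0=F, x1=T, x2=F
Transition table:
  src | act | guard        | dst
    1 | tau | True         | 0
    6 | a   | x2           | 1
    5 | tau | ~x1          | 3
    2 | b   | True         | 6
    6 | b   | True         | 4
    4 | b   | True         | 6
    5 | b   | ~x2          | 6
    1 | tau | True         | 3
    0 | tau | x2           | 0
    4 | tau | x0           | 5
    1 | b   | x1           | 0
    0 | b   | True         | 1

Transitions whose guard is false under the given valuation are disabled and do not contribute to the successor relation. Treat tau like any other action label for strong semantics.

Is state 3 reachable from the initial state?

Guard filter leaves 8 enabled edge(s).
depth 0: {0}
depth 1: {1}  now seen {0,1}
depth 2: {3}  now seen {0,1,3}
Reach set: {0,1,3}
trace reaching 3: b·tau

Answer: REACHABLE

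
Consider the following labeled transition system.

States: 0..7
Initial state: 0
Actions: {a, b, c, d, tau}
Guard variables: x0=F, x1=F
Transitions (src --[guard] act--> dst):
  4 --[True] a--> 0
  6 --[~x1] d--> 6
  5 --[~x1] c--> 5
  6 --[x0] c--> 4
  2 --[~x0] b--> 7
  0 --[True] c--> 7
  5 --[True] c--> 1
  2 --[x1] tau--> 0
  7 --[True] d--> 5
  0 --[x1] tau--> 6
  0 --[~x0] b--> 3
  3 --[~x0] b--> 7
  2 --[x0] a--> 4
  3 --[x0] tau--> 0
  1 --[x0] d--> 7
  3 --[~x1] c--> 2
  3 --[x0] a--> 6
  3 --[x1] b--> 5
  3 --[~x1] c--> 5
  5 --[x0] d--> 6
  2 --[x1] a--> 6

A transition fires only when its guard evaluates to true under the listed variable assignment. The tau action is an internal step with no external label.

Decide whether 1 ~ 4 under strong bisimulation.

Bisimulation quotient by refinement:
  P[0] = {{0,1,2,3,4,5,6,7}}
  P[1] = {{0,3},{1},{2},{4},{5},{6,7}}
  P[2] = {{0},{1},{2},{3},{4},{5},{6},{7}}
8 equivalence class(es) (converged in 3)
class of 1: {1}; class of 4: {4}

Answer: NOT BISIMILAR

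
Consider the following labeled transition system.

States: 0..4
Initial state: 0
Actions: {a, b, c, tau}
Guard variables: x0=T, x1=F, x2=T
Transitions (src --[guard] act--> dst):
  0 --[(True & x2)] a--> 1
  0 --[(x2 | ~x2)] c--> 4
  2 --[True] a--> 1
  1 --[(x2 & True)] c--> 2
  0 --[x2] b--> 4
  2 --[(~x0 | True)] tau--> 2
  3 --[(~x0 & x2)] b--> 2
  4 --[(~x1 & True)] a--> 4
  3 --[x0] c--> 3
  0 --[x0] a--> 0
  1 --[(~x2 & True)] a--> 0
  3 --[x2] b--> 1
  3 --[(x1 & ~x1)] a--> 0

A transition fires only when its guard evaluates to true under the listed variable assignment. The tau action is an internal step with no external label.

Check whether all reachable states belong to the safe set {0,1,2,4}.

Answer: INVARIANT HOLDS

Trace:
Inv-set: {0,1,2,4}
R = {0,1,2,4}
  0: ✓
  1: ✓
  2: ✓
  4: ✓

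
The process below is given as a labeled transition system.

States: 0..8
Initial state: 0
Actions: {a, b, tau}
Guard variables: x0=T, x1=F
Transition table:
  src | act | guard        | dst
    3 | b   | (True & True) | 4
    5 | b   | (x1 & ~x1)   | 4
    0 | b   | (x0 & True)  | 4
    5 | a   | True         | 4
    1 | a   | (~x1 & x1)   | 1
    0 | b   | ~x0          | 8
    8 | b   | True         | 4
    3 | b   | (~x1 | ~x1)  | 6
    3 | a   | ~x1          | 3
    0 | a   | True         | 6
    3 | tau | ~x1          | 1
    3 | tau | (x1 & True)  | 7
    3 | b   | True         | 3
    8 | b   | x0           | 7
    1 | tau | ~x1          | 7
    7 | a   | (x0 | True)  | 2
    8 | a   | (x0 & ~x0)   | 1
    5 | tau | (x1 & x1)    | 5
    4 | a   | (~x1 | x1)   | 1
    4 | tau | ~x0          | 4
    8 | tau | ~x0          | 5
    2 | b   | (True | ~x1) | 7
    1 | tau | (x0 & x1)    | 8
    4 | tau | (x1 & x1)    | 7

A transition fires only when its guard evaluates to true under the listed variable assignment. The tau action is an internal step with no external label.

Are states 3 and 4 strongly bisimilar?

Answer: NOT BISIMILAR

Working:
Compute ~ classes (split until stable):
  round 0: {{0,1,2,3,4,5,6,7,8}}
  round 1: {{0},{1},{2,8},{3},{4,5,7},{6}}
  round 2: {{0},{1},{2,8},{3},{4},{5},{6},{7}}
  round 3: {{0},{1},{2},{3},{4},{5},{6},{7},{8}}
9 equivalence class(es) (converged in 4)
3∈{3}, 4∈{4}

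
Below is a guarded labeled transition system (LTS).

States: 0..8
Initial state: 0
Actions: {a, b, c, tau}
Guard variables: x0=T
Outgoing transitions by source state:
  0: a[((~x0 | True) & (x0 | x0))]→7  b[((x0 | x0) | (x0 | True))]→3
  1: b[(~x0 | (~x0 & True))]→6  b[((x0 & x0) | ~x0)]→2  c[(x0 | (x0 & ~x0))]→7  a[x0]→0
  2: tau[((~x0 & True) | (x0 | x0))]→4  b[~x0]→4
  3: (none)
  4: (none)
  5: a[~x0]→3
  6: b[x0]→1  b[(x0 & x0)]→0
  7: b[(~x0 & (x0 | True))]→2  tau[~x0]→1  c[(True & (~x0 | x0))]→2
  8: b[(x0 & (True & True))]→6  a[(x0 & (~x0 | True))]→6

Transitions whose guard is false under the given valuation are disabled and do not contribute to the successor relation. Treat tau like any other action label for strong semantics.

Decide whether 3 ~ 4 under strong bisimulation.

Answer: BISIMILAR

Analysis:
Bisimulation quotient by refinement:
  π0 = {{0,1,2,3,4,5,6,7,8}}
  π1 = {{0,8},{1},{2},{3,4,5},{6},{7}}
  π2 = {{0},{1},{2},{3,4,5},{6},{7},{8}}
7 equivalence class(es) (converged in 3)
3∈{3,4,5}, 4∈{3,4,5}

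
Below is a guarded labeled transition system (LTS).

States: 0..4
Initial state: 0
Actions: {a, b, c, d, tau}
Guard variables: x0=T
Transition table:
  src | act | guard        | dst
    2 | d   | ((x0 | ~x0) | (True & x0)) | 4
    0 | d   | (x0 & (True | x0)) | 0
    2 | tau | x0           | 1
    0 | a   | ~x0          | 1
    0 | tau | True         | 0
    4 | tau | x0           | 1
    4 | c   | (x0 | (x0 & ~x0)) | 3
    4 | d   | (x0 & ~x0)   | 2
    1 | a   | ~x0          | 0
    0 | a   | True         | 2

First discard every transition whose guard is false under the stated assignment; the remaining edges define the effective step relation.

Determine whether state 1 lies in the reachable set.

7 transition(s) survive guard evaluation.
L0 = {0}
L1 = {2}  now seen {0,2}
L2 = {1,4}  now seen {0,1,2,4}
L3 = {3}  now seen {0,1,2,3,4}
Reachable = {0,1,2,3,4}
witness 1: a·tau

Answer: REACHABLE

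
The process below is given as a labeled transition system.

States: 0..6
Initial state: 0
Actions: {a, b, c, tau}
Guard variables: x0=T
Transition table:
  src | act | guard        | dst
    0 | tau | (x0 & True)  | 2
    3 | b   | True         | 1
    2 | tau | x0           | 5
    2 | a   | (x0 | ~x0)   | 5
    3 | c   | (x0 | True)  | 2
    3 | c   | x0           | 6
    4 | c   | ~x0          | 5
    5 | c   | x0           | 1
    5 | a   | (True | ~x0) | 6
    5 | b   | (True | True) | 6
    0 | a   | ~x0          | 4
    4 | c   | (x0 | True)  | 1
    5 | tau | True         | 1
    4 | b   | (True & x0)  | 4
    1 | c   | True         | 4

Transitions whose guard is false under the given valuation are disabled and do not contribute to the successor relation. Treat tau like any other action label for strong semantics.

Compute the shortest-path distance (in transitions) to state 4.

Breadth-first toward 4:
  L0 = {0}
  L1 = {2}
  L2 = {5}
  L3 = {1,6}
  L4 = {4}
4 enters at depth 4; path tau·a·c·c

Answer: 4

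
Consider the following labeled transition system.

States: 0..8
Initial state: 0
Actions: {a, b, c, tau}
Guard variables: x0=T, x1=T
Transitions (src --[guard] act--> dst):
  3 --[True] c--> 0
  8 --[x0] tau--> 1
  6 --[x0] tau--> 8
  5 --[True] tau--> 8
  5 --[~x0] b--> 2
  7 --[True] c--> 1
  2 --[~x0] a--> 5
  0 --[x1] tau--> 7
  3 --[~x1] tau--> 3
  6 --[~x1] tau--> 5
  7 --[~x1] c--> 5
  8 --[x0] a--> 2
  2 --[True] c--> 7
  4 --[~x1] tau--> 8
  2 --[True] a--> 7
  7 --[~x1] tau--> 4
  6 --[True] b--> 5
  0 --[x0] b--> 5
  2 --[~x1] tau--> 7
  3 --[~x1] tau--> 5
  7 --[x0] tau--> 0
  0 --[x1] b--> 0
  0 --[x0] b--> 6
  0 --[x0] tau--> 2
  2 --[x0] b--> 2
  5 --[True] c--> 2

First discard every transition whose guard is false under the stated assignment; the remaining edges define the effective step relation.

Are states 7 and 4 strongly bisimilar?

Refine partition for ~:
  π0 = {{0,1,2,3,4,5,6,7,8}}
  π1 = {{0,6},{1,4},{2},{3},{5,7},{8}}
  π2 = {{0},{1,4},{2},{3},{5},{6},{7},{8}}
8 equivalence class(es) (converged in 3)
class of 7: {7}; class of 4: {1,4}

Answer: NOT BISIMILAR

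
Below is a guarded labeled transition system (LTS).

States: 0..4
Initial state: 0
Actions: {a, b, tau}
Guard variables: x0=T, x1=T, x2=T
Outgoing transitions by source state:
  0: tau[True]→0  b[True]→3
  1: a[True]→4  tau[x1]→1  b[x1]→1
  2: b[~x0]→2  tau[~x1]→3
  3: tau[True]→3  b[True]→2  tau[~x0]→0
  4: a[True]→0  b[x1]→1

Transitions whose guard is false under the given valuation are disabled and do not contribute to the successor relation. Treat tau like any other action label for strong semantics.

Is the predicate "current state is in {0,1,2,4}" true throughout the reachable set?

Allowed set {0,1,2,4}
Reach set: {0,2,3}
  0: safe
  2: safe
  3: outside
witness against invariant: b → 3

Answer: INVARIANT VIOLATED at state 3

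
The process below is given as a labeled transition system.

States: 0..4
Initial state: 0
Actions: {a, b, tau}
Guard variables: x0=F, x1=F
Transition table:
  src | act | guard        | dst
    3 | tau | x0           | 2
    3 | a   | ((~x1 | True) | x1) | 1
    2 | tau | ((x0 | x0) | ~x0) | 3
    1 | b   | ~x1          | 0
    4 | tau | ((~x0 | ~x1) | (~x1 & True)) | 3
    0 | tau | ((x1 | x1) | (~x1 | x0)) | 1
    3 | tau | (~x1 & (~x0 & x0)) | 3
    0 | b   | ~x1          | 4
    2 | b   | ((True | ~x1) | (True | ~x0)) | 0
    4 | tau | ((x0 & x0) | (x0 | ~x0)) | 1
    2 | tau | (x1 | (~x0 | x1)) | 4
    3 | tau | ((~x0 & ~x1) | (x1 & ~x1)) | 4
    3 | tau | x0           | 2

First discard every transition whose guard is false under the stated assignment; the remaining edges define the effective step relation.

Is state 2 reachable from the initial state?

Answer: UNREACHABLE

Analysis:
Guard filter leaves 10 enabled edge(s).
L0 = {0}
L1 = {1,4}  cumulative {0,1,4}
L2 = {3}  cumulative {0,1,3,4}
Reach set: {0,1,3,4}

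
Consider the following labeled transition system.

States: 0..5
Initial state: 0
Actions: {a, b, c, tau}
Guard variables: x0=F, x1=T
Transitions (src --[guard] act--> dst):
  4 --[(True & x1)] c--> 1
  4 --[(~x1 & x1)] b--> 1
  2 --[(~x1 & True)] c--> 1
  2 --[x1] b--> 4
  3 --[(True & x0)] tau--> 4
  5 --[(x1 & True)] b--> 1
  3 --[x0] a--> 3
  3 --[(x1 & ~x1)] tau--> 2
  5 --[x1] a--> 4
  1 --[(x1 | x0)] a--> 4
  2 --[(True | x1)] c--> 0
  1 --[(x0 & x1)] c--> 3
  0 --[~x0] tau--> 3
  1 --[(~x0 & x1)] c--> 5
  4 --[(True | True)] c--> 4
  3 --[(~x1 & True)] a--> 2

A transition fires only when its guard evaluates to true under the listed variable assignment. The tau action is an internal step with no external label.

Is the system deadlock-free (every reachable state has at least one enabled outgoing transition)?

Answer: DEADLOCK at state 3

Trace:
Reach set: {0,3}
  0: tau→3  [1 out]
  3: ∅  [STUCK]
Path to 3: tau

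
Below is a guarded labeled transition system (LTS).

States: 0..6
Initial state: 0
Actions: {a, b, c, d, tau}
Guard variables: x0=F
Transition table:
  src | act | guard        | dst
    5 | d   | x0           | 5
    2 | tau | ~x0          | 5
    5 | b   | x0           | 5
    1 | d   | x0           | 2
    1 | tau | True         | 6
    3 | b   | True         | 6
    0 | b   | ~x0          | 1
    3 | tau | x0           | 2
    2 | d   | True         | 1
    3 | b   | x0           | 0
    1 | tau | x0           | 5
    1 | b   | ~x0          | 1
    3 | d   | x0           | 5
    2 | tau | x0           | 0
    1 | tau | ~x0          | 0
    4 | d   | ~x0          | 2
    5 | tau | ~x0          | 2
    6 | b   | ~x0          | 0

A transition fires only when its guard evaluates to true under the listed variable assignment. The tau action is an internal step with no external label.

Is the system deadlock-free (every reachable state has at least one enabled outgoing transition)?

Answer: DEADLOCK-FREE

Working:
Reachable = {0,1,6}
  0: b→1  [1 out]
  1: b→1  tau→0  tau→6  [3 out]
  6: b→0  [1 out]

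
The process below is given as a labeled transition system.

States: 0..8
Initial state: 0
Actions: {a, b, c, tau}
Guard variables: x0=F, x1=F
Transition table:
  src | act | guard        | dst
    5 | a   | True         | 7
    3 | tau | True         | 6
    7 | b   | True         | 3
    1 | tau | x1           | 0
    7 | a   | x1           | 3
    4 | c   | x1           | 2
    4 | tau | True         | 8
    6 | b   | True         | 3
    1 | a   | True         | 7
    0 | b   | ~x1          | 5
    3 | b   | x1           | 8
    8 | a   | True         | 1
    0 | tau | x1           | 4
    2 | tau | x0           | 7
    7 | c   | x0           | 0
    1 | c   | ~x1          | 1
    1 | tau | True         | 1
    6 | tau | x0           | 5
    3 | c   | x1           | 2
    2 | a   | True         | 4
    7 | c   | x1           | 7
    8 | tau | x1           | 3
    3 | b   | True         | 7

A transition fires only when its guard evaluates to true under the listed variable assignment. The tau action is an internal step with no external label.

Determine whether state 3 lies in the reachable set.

Answer: REACHABLE

Analysis:
After dropping false guards: 12 live edges.
depth 0: {0}
depth 1: {5}  total {0,5}
depth 2: {7}  total {0,5,7}
depth 3: {3}  total {0,3,5,7}
depth 4: {6}  total {0,3,5,6,7}
Reach set: {0,3,5,6,7}
Path to 3: b·a·b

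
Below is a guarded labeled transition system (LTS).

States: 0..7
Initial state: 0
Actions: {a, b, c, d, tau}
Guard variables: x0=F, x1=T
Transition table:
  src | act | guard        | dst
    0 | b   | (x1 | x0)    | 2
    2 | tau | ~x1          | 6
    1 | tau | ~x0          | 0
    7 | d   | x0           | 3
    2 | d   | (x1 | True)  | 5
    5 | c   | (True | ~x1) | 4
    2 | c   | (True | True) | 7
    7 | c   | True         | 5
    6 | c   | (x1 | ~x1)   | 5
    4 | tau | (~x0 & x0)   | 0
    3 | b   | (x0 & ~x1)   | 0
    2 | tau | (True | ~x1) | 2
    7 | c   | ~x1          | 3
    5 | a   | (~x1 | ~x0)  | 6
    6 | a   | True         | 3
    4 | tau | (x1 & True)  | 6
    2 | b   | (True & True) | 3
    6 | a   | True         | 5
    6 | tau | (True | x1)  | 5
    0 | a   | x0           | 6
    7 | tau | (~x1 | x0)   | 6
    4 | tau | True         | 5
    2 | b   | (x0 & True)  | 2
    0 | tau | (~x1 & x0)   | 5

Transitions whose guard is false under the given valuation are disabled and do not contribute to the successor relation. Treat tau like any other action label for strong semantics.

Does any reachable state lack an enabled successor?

R = {0,2,3,4,5,6,7}
  0: b→2  [1 out]
  2: b→3  c→7  d→5  tau→2  [4 out]
  3: ∅  [STUCK]
  4: tau→5  tau→6  [2 out]
  5: a→6  c→4  [2 out]
  6: a→3  a→5  c→5  tau→5  [4 out]
  7: c→5  [1 out]
trace reaching 3: b·b

Answer: DEADLOCK at state 3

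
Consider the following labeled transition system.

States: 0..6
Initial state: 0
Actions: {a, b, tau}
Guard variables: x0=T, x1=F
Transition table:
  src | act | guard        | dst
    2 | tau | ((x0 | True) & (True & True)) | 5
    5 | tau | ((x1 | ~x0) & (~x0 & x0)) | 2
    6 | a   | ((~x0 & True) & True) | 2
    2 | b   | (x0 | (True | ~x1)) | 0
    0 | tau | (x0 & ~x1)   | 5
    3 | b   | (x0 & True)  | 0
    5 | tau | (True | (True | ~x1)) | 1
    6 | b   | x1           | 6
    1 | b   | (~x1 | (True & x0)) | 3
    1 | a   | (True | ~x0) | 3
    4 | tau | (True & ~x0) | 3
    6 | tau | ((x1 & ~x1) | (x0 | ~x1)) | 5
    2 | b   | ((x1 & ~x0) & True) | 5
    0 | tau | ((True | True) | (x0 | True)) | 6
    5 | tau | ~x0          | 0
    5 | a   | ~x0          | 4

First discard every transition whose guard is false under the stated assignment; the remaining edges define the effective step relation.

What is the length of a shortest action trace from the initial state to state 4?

Answer: UNREACHABLE

Working:
Layered search for 4:
  Layer 0: {0}
  Layer 1: {5,6}
  Layer 2: {1}
  Layer 3: {3}
4 never appears.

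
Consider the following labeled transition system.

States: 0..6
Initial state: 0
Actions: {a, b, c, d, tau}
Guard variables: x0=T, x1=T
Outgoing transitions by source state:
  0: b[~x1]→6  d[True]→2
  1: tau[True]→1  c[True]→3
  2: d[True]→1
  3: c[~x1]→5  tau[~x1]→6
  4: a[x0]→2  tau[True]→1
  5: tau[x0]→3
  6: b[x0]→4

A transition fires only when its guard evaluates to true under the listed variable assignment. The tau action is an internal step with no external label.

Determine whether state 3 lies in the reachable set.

Answer: REACHABLE

Trace:
After dropping false guards: 8 live edges.
Layer 0: {0}
Layer 1: {2}  cumulative {0,2}
Layer 2: {1}  cumulative {0,1,2}
Layer 3: {3}  cumulative {0,1,2,3}
Reachable = {0,1,2,3}
witness 3: d·d·c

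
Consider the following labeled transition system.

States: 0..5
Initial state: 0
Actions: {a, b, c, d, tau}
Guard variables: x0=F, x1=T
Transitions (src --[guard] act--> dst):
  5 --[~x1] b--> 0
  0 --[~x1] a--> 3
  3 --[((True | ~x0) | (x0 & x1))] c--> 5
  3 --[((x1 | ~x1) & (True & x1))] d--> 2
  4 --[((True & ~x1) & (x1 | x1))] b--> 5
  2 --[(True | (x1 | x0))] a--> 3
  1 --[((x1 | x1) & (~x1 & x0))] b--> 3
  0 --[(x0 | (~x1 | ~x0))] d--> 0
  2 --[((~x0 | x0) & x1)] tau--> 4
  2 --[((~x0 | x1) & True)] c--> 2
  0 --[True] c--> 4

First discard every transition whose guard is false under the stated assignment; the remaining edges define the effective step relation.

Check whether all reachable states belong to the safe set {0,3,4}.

Safe = {0,3,4}
R = {0,4}
  0: safe
  4: safe

Answer: INVARIANT HOLDS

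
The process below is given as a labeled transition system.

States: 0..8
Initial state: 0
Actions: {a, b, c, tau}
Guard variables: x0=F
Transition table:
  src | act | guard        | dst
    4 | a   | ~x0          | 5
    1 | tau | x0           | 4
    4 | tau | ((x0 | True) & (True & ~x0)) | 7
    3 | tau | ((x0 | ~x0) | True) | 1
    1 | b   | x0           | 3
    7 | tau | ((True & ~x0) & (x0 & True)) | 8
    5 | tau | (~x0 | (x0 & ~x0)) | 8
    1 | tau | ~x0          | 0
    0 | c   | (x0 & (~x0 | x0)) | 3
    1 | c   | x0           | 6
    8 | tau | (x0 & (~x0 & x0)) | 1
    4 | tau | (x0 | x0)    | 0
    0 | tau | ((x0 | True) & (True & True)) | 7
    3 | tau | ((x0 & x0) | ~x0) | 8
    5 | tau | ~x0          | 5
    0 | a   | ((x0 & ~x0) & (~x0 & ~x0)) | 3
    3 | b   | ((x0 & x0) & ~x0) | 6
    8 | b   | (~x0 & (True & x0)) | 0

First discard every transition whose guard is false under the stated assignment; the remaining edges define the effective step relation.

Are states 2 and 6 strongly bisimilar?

Answer: BISIMILAR

Working:
Bisimulation quotient by refinement:
  round 0: {{0,1,2,3,4,5,6,7,8}}
  round 1: {{0,1,3,5},{2,6,7,8},{4}}
  round 2: {{0},{1},{2,6,7,8},{3,5},{4}}
  round 3: {{0},{1},{2,6,7,8},{3},{4},{5}}
stable after 4 split(s): 6 block(s)
[2]={2,6,7,8}  [6]={2,6,7,8}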